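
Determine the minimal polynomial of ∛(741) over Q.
m_α(x) = x^3 - 741

α satisfies α^3 = 741, so x^3 - 741 annihilates α. By the rational root test, a rational root p/q (in lowest terms) of x^3 - 741 would satisfy p^3 = 741 q^3, forcing q = 1 and p^3 = 741; but 741 is not a perfect cube, contradiction. A monic cubic over Q with no rational root is irreducible (any nontrivial factorization would include a linear factor). Hence x^3 - 741 is the minimal polynomial of α, and in particular [Q(α):Q] = 3.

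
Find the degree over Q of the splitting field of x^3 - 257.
[K : Q] = 6

The roots of x^3 - 257 are ∛257, ω∛257, ω^2∛257 where ω = e^(2πi/3) is a primitive cube root of unity, so K = Q(∛257, ω). Now [Q(∛257):Q] = 3 (since 257 is not a perfect cube, x^3 - 257 is irreducible) and [Q(ω):Q] = 2. Both 2 and 3 divide [K:Q], and [K:Q] ≤ 3·2 = 6, so [K:Q] = 6. (Equivalently: Q(∛257) ⊂ R but ω ∉ R, so [K : Q(∛257)] = 2.)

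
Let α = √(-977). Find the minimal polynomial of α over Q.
m_α(x) = x^2 + 977

α satisfies α^2 + 977 = 0, so x^2 + 977 annihilates α. Since d = -977 is squarefree and ≠ 1, it is not a perfect square in Q, so x^2 + 977 has no rational root and is therefore irreducible over Q (a degree-2 polynomial over a field is irreducible iff it has no root). Hence m_α(x) = x^2 + 977.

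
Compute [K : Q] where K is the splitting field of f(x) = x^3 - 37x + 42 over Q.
[K : Q] = 6

By the rational root test, any rational root of the monic integer polynomial f(x) = x^3 - 37x + 42 must be an integer dividing the constant term 42, i.e. one of ±{1, 2, 3, 6, 7, 14, 21, 42}. Evaluating: f(1) = 6, f(-1) = 78, f(2) = -24, f(-2) = 108, f(3) = -42, f(-3) = 126, f(6) = 36, f(-6) = 48, f(7) = 126, f(-7) = -42, f(14) = 2268, f(-14) = -2184, f(21) = 8526, f(-21) = -8442, f(42) = 72576, f(-42) = -72492; none is 0, so f has no rational root and is therefore irreducible over Q (a cubic with no linear factor over a field is irreducible). For an irreducible cubic, the Galois group is A_3 or S_3 according as the discriminant disc(f) = -4a^3 - 27b^2 = -4·(-37)^3 - 27·(42)^2 = 154984 is or is not a square in Q. Here disc(f) = 154984 is not a perfect square in Q, so the Galois group of f over Q is not contained in A_3 and must be all of S_3. The splitting field has degree |S_3| = 6 over Q, so [K : Q] = 6.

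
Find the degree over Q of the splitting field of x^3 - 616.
[K : Q] = 6

The roots of x^3 - 616 are ∛616, ω∛616, ω^2∛616 where ω = e^(2πi/3) is a primitive cube root of unity, so K = Q(∛616, ω). Now [Q(∛616):Q] = 3 (since 616 is not a perfect cube, x^3 - 616 is irreducible) and [Q(ω):Q] = 2. Both 2 and 3 divide [K:Q], and [K:Q] ≤ 3·2 = 6, so [K:Q] = 6. (Equivalently: Q(∛616) ⊂ R but ω ∉ R, so [K : Q(∛616)] = 2.)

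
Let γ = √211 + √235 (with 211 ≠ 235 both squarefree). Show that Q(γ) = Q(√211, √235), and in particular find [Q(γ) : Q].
[Q(γ) : Q] = 4 (equivalently, Q(γ) = Q(√211, √235))

Obviously Q(γ) ⊆ Q(√211, √235), and [Q(√211, √235):Q] = 4 (since 211, 235 are distinct squarefree integers > 1 with 49585 not a perfect square). To show equality we compute the minimal polynomial of γ. From γ = √211 + √235: γ^2 = 211 + 2√(49585) + 235 = 446 + 2√(49585), so γ^2 - 446 = 2√(49585); squaring, (γ^2 - 446)^2 = 4·49585, i.e. γ^4 - 892γ^2 + 198916 - 198340 = 0, i.e. γ^4 - 892γ^2 + 576 = 0. So γ is a root of x^4 - 892x^2 + 576. This polynomial is irreducible over Q: it has no rational root (each ±√211 ± √235 is irrational), and any factorization into two quadratics over Q would force √(49585) ∈ Q (pairing opposite roots) or √211, √235 ∈ Q (other pairings), all impossible. Hence [Q(γ):Q] = 4 = [Q(√211, √235):Q], so Q(γ) = Q(√211, √235).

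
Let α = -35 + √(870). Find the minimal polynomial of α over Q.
m_α(x) = x^2 + 70x + 355

From α + 35 = √(870), squaring gives (α + 35)^2 = 870, i.e. α^2 + 70α + 1225 = 870, so α^2 + 70α + 355 = 0. The discriminant of x^2 + 70x + 355 is (70)^2 - 4·(355) = 4900 - 1420 = 3480, and 4·(870) is not a perfect square in Q since 870 is squarefree and ≠ 1. Hence x^2 + 70x + 355 is irreducible over Q and is the minimal polynomial of α.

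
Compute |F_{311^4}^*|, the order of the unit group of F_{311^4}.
|F_{311^4}^*| = 9354951840

F_{311^4} has 311^4 = 9354951841 elements; its multiplicative group consists of all nonzero elements, so |F_{311^4}^*| = 9354951841 - 1 = 9354951840. (It is cyclic since any finite subgroup of the multiplicative group of a field is cyclic.)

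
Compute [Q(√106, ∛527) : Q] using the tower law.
[Q(√106, ∛527) : Q] = 6

Let L = Q(√106, ∛527). Since Q(√106) ⊂ L and [Q(√106):Q] = 2, the tower law gives 2 | [L:Q]. Likewise Q(∛527) ⊂ L with [Q(∛527):Q] = 3 (because 527 is not a perfect cube), so 3 | [L:Q]. As gcd(2,3) = 1, [L:Q] is divisible by 6. Conversely L is generated over Q by √106 and ∛527, so [L:Q] ≤ 2·3 = 6. Therefore [Q(√106, ∛527) : Q] = 6.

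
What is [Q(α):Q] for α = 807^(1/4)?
[Q(α):Q] = 4

α is a root of x^4 - 807. By Eisenstein's criterion at the prime p = 3 (which divides the constant term 807 but p^2 = 9 does not, since 807 is squarefree), x^4 - 807 is irreducible over Q. Hence [Q(α):Q] = 4.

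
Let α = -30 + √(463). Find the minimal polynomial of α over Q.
m_α(x) = x^2 + 60x + 437

From α + 30 = √(463), squaring gives (α + 30)^2 = 463, i.e. α^2 + 60α + 900 = 463, so α^2 + 60α + 437 = 0. The discriminant of x^2 + 60x + 437 is (60)^2 - 4·(437) = 3600 - 1748 = 1852, and 4·(463) is not a perfect square in Q since 463 is squarefree and ≠ 1. Hence x^2 + 60x + 437 is irreducible over Q and is the minimal polynomial of α.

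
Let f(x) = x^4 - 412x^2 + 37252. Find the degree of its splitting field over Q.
[K : Q] = 4

Solving the quadratic in x^2: x^2 = (412 ± √(412^2 - 4·37252))/2 = (412 ± √20736)/2 = (412 ± 144)/2, giving x^2 = 134 or x^2 = 278. So f(x) = (x^2 - 134)(x^2 - 278) and the roots of f are ±√134, ±√278. Hence the splitting field is K = Q(√134, √278). Since 134 and 278 are distinct squarefree integers > 1, their product 37252 is not a perfect square, so √278 ∉ Q(√134). By the tower law [K:Q] = [Q(√134,√278):Q(√134)] · [Q(√134):Q] = 2 · 2 = 4.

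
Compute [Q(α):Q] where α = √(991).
[Q(α):Q] = 2

[Q(α):Q] equals the degree of the minimal polynomial of α. Here α^2 = 991 and x^2 - 991 is irreducible (d = 991 is squarefree, ≠ 1, hence not a square), so deg(m_α) = 2. Thus [Q(α):Q] = 2.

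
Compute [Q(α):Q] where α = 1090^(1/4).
[Q(α):Q] = 4

α is a root of x^4 - 1090. By Eisenstein's criterion at the prime p = 2 (which divides the constant term 1090 but p^2 = 4 does not, since 1090 is squarefree), x^4 - 1090 is irreducible over Q. Hence [Q(α):Q] = 4.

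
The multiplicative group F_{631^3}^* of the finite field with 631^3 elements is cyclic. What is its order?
|F_{631^3}^*| = 251239590

F_{631^3} has 631^3 = 251239591 elements; its multiplicative group consists of all nonzero elements, so |F_{631^3}^*| = 251239591 - 1 = 251239590. (It is cyclic since any finite subgroup of the multiplicative group of a field is cyclic.)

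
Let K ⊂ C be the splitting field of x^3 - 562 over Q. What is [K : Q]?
[K : Q] = 6

The roots of x^3 - 562 are ∛562, ω∛562, ω^2∛562 where ω = e^(2πi/3) is a primitive cube root of unity, so K = Q(∛562, ω). Now [Q(∛562):Q] = 3 (since 562 is not a perfect cube, x^3 - 562 is irreducible) and [Q(ω):Q] = 2. Both 2 and 3 divide [K:Q], and [K:Q] ≤ 3·2 = 6, so [K:Q] = 6. (Equivalently: Q(∛562) ⊂ R but ω ∉ R, so [K : Q(∛562)] = 2.)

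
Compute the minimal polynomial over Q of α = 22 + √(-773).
m_α(x) = x^2 - 44x + 1257

From α - 22 = √(-773), squaring gives (α - 22)^2 = -773, i.e. α^2 - 44α + 484 = -773, so α^2 - 44α + 1257 = 0. The discriminant of x^2 - 44x + 1257 is (-44)^2 - 4·(1257) = 1936 - 5028 = -3092, and 4·(-773) is not a perfect square in Q since -773 is squarefree and ≠ 1. Hence x^2 - 44x + 1257 is irreducible over Q and is the minimal polynomial of α.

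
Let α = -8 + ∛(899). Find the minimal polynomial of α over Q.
m_α(x) = x^3 + 24x^2 + 192x - 387

Set β = α + 8 = ∛(899), so β^3 = 899. Then (α + 8)^3 - 899 = 0, i.e. α is a root of g(x) = (x + 8)^3 - 899 = x^3 + 24x^2 + 192x - 387. Since g(x) = h(x + 8) where h(x) = x^3 - 899, and h is irreducible over Q (because 899 is not a perfect cube, so h has no rational root, and a monic cubic with no rational root is irreducible), g is also irreducible (irreducibility is preserved under the substitution x → x + 8). Hence m_α(x) = x^3 + 24x^2 + 192x - 387.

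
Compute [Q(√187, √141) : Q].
[Q(√187, √141) : Q] = 4

[Q(√187):Q] = 2 (min poly x^2 - 187, irreducible since 187 is squarefree > 1). For the top step, suppose √141 ∈ Q(√187), say √141 = c + d√187 with c, d ∈ Q. Squaring: 141 = c^2 + 187d^2 + 2cd√187. Since √187 ∉ Q this forces 2cd = 0. If d = 0 then √141 = c ∈ Q, contradicting 141 squarefree > 1. If c = 0 then 141 = 187d^2, so 187·141 = (187d)^2 is a perfect square in Q — but 187·141 = 26367 is not a perfect square (since 187 and 141 are distinct squarefree integers). Contradiction. Hence √141 ∉ Q(√187), so x^2 - 141 stays irreducible over Q(√187) and [Q(√187, √141) : Q(√187)] = 2. By the tower law, [Q(√187, √141) : Q] = 2 · 2 = 4.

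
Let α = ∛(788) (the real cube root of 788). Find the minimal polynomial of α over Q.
m_α(x) = x^3 - 788

α satisfies α^3 = 788, so x^3 - 788 annihilates α. By the rational root test, a rational root p/q (in lowest terms) of x^3 - 788 would satisfy p^3 = 788 q^3, forcing q = 1 and p^3 = 788; but 788 is not a perfect cube, contradiction. A monic cubic over Q with no rational root is irreducible (any nontrivial factorization would include a linear factor). Hence x^3 - 788 is the minimal polynomial of α, and in particular [Q(α):Q] = 3.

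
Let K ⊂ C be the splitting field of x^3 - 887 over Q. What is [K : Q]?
[K : Q] = 6

The roots of x^3 - 887 are ∛887, ω∛887, ω^2∛887 where ω = e^(2πi/3) is a primitive cube root of unity, so K = Q(∛887, ω). Now [Q(∛887):Q] = 3 (since 887 is not a perfect cube, x^3 - 887 is irreducible) and [Q(ω):Q] = 2. Both 2 and 3 divide [K:Q], and [K:Q] ≤ 3·2 = 6, so [K:Q] = 6. (Equivalently: Q(∛887) ⊂ R but ω ∉ R, so [K : Q(∛887)] = 2.)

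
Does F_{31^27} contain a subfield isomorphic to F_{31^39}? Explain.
No: F_{31^39} is not a subfield of F_{31^27}

F_{p^m} embeds in F_{p^n} iff m | n. Here 39 ∤ 27 (since 27 = 0·39 + 27 with remainder 27 ≠ 0), so F_{31^39} is not a subfield of F_{31^27}. Equivalently: if it were, the tower law would give 39 = [F_{31^39}:F_31] dividing [F_{31^27}:F_31] = 27, contradiction.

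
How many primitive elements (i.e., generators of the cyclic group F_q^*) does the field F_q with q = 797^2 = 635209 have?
There are φ(635208) = 171072 primitive elements

F_q^* is cyclic of order q - 1 = 635208. A cyclic group of order m has exactly φ(m) generators. Here m = 635208 = 2^3 · 3 · 7 · 19 · 199, so the number of primitive elements is φ(635208) = 171072.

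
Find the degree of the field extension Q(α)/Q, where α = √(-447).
[Q(α):Q] = 2

[Q(α):Q] equals the degree of the minimal polynomial of α. Here α^2 = -447 and x^2 + 447 is irreducible (d = -447 is squarefree, ≠ 1, hence not a square), so deg(m_α) = 2. Thus [Q(α):Q] = 2.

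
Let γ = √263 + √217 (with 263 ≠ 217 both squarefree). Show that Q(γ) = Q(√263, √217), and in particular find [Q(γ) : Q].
[Q(γ) : Q] = 4 (equivalently, Q(γ) = Q(√263, √217))

Obviously Q(γ) ⊆ Q(√263, √217), and [Q(√263, √217):Q] = 4 (since 263, 217 are distinct squarefree integers > 1 with 57071 not a perfect square). To show equality we compute the minimal polynomial of γ. From γ = √263 + √217: γ^2 = 263 + 2√(57071) + 217 = 480 + 2√(57071), so γ^2 - 480 = 2√(57071); squaring, (γ^2 - 480)^2 = 4·57071, i.e. γ^4 - 960γ^2 + 230400 - 228284 = 0, i.e. γ^4 - 960γ^2 + 2116 = 0. So γ is a root of x^4 - 960x^2 + 2116. This polynomial is irreducible over Q: it has no rational root (each ±√263 ± √217 is irrational), and any factorization into two quadratics over Q would force √(57071) ∈ Q (pairing opposite roots) or √263, √217 ∈ Q (other pairings), all impossible. Hence [Q(γ):Q] = 4 = [Q(√263, √217):Q], so Q(γ) = Q(√263, √217).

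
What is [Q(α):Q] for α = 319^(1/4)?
[Q(α):Q] = 4

α is a root of x^4 - 319. By Eisenstein's criterion at the prime p = 11 (which divides the constant term 319 but p^2 = 121 does not, since 319 is squarefree), x^4 - 319 is irreducible over Q. Hence [Q(α):Q] = 4.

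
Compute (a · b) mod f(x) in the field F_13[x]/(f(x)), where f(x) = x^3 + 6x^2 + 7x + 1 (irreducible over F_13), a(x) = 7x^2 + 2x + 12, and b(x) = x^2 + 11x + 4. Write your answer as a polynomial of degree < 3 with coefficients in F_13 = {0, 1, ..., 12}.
a · b ≡ 12x^2 + 4x + 11 (mod f(x))

Multiply in F_13[x]: a(x)·b(x) = (7x^2 + 2x + 12)·(x^2 + 11x + 4) = 7x^4 + x^3 + 10x^2 + 10x + 9. This has degree ≥ 3, so divide by f(x) over F_13: 7x^4 + x^3 + 10x^2 + 10x + 9 = (7x + 11)·(x^3 + 6x^2 + 7x + 1) + (12x^2 + 4x + 11). Hence a·b ≡ 12x^2 + 4x + 11 (mod f). (F_13[x]/(f) is a field with 13^3 = 2197 elements since f is irreducible of degree 3.)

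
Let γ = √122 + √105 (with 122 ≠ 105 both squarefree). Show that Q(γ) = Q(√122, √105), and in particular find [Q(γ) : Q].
[Q(γ) : Q] = 4 (equivalently, Q(γ) = Q(√122, √105))

Obviously Q(γ) ⊆ Q(√122, √105), and [Q(√122, √105):Q] = 4 (since 122, 105 are distinct squarefree integers > 1 with 12810 not a perfect square). To show equality we compute the minimal polynomial of γ. From γ = √122 + √105: γ^2 = 122 + 2√(12810) + 105 = 227 + 2√(12810), so γ^2 - 227 = 2√(12810); squaring, (γ^2 - 227)^2 = 4·12810, i.e. γ^4 - 454γ^2 + 51529 - 51240 = 0, i.e. γ^4 - 454γ^2 + 289 = 0. So γ is a root of x^4 - 454x^2 + 289. This polynomial is irreducible over Q: it has no rational root (each ±√122 ± √105 is irrational), and any factorization into two quadratics over Q would force √(12810) ∈ Q (pairing opposite roots) or √122, √105 ∈ Q (other pairings), all impossible. Hence [Q(γ):Q] = 4 = [Q(√122, √105):Q], so Q(γ) = Q(√122, √105).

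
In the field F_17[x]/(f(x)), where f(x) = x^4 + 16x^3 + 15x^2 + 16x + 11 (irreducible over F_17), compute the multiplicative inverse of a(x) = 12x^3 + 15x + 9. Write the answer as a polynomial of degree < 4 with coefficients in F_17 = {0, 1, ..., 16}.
a(x)^(-1) ≡ 8x^3 + 5x^2 + 11x + 10 (mod f(x))

Since f is irreducible over F_17, F_17[x]/(f) is a field and a(x) ≠ 0 has an inverse. Apply the extended Euclidean algorithm to f(x) and a(x) in F_17[x]: f(x) = (10x + 7)·a(x) + (x^2 + 8x + 16);  a(x) = (12x + 6)·(x^2 + 8x + 16) + (13x + 15);  (x^2 + 8x + 16) = (4x + 13)·(13x + 15) + (8). The last nonzero remainder is the constant 8 = gcd(f, a) in F_17. Back-substituting through the division chain expresses 8 = s(x)·a(x) + t(x)·f(x) with s(x) ≡ 13x^3 + 6x^2 + 3x + 12 (mod f), so (13x^3 + 6x^2 + 3x + 12)·a(x) ≡ 8 (mod f). Multiplying by 8^(-1) ≡ 15 in F_17 gives a(x)^(-1) ≡ 15·(13x^3 + 6x^2 + 3x + 12) ≡ 8x^3 + 5x^2 + 11x + 10 (mod f). Check: (12x^3 + 15x + 9)·(8x^3 + 5x^2 + 11x + 10) = 11x^6 + 9x^5 + 14x^4 + 12x^3 + 6x^2 + 11x + 5 ≡ 1 (mod x^4 + 16x^3 + 15x^2 + 16x + 11).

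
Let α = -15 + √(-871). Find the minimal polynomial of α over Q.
m_α(x) = x^2 + 30x + 1096

From α + 15 = √(-871), squaring gives (α + 15)^2 = -871, i.e. α^2 + 30α + 225 = -871, so α^2 + 30α + 1096 = 0. The discriminant of x^2 + 30x + 1096 is (30)^2 - 4·(1096) = 900 - 4384 = -3484, and 4·(-871) is not a perfect square in Q since -871 is squarefree and ≠ 1. Hence x^2 + 30x + 1096 is irreducible over Q and is the minimal polynomial of α.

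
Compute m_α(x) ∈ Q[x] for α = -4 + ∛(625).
m_α(x) = x^3 + 12x^2 + 48x - 561

Set β = α + 4 = ∛(625), so β^3 = 625. Then (α + 4)^3 - 625 = 0, i.e. α is a root of g(x) = (x + 4)^3 - 625 = x^3 + 12x^2 + 48x - 561. Since g(x) = h(x + 4) where h(x) = x^3 - 625, and h is irreducible over Q (because 625 is not a perfect cube, so h has no rational root, and a monic cubic with no rational root is irreducible), g is also irreducible (irreducibility is preserved under the substitution x → x + 4). Hence m_α(x) = x^3 + 12x^2 + 48x - 561.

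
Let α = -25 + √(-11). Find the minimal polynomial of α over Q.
m_α(x) = x^2 + 50x + 636

From α + 25 = √(-11), squaring gives (α + 25)^2 = -11, i.e. α^2 + 50α + 625 = -11, so α^2 + 50α + 636 = 0. The discriminant of x^2 + 50x + 636 is (50)^2 - 4·(636) = 2500 - 2544 = -44, and 4·(-11) is not a perfect square in Q since -11 is squarefree and ≠ 1. Hence x^2 + 50x + 636 is irreducible over Q and is the minimal polynomial of α.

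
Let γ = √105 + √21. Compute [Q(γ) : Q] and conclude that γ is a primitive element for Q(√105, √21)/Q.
[Q(γ) : Q] = 4 (equivalently, Q(γ) = Q(√105, √21))

Obviously Q(γ) ⊆ Q(√105, √21), and [Q(√105, √21):Q] = 4 (since 105, 21 are distinct squarefree integers > 1 with 2205 not a perfect square). To show equality we compute the minimal polynomial of γ. From γ = √105 + √21: γ^2 = 105 + 2√(2205) + 21 = 126 + 2√(2205), so γ^2 - 126 = 2√(2205); squaring, (γ^2 - 126)^2 = 4·2205, i.e. γ^4 - 252γ^2 + 15876 - 8820 = 0, i.e. γ^4 - 252γ^2 + 7056 = 0. So γ is a root of x^4 - 252x^2 + 7056. This polynomial is irreducible over Q: it has no rational root (each ±√105 ± √21 is irrational), and any factorization into two quadratics over Q would force √(2205) ∈ Q (pairing opposite roots) or √105, √21 ∈ Q (other pairings), all impossible. Hence [Q(γ):Q] = 4 = [Q(√105, √21):Q], so Q(γ) = Q(√105, √21).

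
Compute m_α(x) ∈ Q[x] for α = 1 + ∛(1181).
m_α(x) = x^3 - 3x^2 + 3x - 1182

Set β = α - 1 = ∛(1181), so β^3 = 1181. Then (α - 1)^3 - 1181 = 0, i.e. α is a root of g(x) = (x - 1)^3 - 1181 = x^3 - 3x^2 + 3x - 1182. Since g(x) = h(x - 1) where h(x) = x^3 - 1181, and h is irreducible over Q (because 1181 is not a perfect cube, so h has no rational root, and a monic cubic with no rational root is irreducible), g is also irreducible (irreducibility is preserved under the substitution x → x - 1). Hence m_α(x) = x^3 - 3x^2 + 3x - 1182.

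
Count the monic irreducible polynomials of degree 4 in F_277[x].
There are 1471815678 monic irreducible polynomials of degree 4 over F_277

Each element of F_{277^4} that lies in no proper subfield is a root of exactly one monic irreducible of degree 4 over F_277, and each such polynomial has 4 distinct roots in F_{277^4}. By Möbius inversion the count is N_277(4) = (1/4) Σ_{d|4} μ(4/d) · 277^d = (1/4)(μ(4)·277^1 + μ(2)·277^2 + μ(1)·277^4) = 5887262712/4 = 1471815678.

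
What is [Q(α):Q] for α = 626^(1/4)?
[Q(α):Q] = 4

α is a root of x^4 - 626. By Eisenstein's criterion at the prime p = 2 (which divides the constant term 626 but p^2 = 4 does not, since 626 is squarefree), x^4 - 626 is irreducible over Q. Hence [Q(α):Q] = 4.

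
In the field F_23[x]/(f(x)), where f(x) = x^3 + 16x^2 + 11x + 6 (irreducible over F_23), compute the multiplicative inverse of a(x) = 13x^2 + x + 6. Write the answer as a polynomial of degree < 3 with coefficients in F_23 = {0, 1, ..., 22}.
a(x)^(-1) ≡ x^2 + 2x + 7 (mod f(x))

Since f is irreducible over F_23, F_23[x]/(f) is a field and a(x) ≠ 0 has an inverse. Apply the extended Euclidean algorithm to f(x) and a(x) in F_23[x]: f(x) = (16x)·a(x) + (7x + 6);  a(x) = (15x + 7)·(7x + 6) + (10). The last nonzero remainder is the constant 10 = gcd(f, a) in F_23. Back-substituting through the division chain expresses 10 = s(x)·a(x) + t(x)·f(x) with s(x) ≡ 10x^2 + 20x + 1 (mod f), so (10x^2 + 20x + 1)·a(x) ≡ 10 (mod f). Multiplying by 10^(-1) ≡ 7 in F_23 gives a(x)^(-1) ≡ 7·(10x^2 + 20x + 1) ≡ x^2 + 2x + 7 (mod f). Check: (13x^2 + x + 6)·(x^2 + 2x + 7) = 13x^4 + 4x^3 + 7x^2 + 19x + 19 ≡ 1 (mod x^3 + 16x^2 + 11x + 6).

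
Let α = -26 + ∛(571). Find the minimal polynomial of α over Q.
m_α(x) = x^3 + 78x^2 + 2028x + 17005

Set β = α + 26 = ∛(571), so β^3 = 571. Then (α + 26)^3 - 571 = 0, i.e. α is a root of g(x) = (x + 26)^3 - 571 = x^3 + 78x^2 + 2028x + 17005. Since g(x) = h(x + 26) where h(x) = x^3 - 571, and h is irreducible over Q (because 571 is not a perfect cube, so h has no rational root, and a monic cubic with no rational root is irreducible), g is also irreducible (irreducibility is preserved under the substitution x → x + 26). Hence m_α(x) = x^3 + 78x^2 + 2028x + 17005.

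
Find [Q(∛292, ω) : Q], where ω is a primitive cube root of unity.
[Q(∛292, ω) : Q] = 6

[Q(∛292):Q] = 3 (min poly x^3 - 292, irreducible since 292 is not a perfect cube). [Q(ω):Q] = 2 (min poly x^2 + x + 1). Since Q(∛292) ⊂ R and ω ∉ R, we have ω ∉ Q(∛292), so x^2 + x + 1 remains irreducible over Q(∛292) and [Q(∛292, ω) : Q(∛292)] = 2. By the tower law, [Q(∛292, ω) : Q] = 3 · 2 = 6. (In fact Q(∛292, ω) is the splitting field of x^3 - 292 over Q.)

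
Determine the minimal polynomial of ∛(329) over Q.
m_α(x) = x^3 - 329

α satisfies α^3 = 329, so x^3 - 329 annihilates α. By the rational root test, a rational root p/q (in lowest terms) of x^3 - 329 would satisfy p^3 = 329 q^3, forcing q = 1 and p^3 = 329; but 329 is not a perfect cube, contradiction. A monic cubic over Q with no rational root is irreducible (any nontrivial factorization would include a linear factor). Hence x^3 - 329 is the minimal polynomial of α, and in particular [Q(α):Q] = 3.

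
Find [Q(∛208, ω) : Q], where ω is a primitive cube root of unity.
[Q(∛208, ω) : Q] = 6

[Q(∛208):Q] = 3 (min poly x^3 - 208, irreducible since 208 is not a perfect cube). [Q(ω):Q] = 2 (min poly x^2 + x + 1). Since Q(∛208) ⊂ R and ω ∉ R, we have ω ∉ Q(∛208), so x^2 + x + 1 remains irreducible over Q(∛208) and [Q(∛208, ω) : Q(∛208)] = 2. By the tower law, [Q(∛208, ω) : Q] = 3 · 2 = 6. (In fact Q(∛208, ω) is the splitting field of x^3 - 208 over Q.)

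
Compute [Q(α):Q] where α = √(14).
[Q(α):Q] = 2

[Q(α):Q] equals the degree of the minimal polynomial of α. Here α^2 = 14 and x^2 - 14 is irreducible (d = 14 is squarefree, ≠ 1, hence not a square), so deg(m_α) = 2. Thus [Q(α):Q] = 2.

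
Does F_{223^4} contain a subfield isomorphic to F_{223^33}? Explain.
No: F_{223^33} is not a subfield of F_{223^4}

F_{p^m} embeds in F_{p^n} iff m | n. Here 33 ∤ 4 (since 4 = 0·33 + 4 with remainder 4 ≠ 0), so F_{223^33} is not a subfield of F_{223^4}. Equivalently: if it were, the tower law would give 33 = [F_{223^33}:F_223] dividing [F_{223^4}:F_223] = 4, contradiction.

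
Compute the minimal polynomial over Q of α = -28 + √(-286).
m_α(x) = x^2 + 56x + 1070

From α + 28 = √(-286), squaring gives (α + 28)^2 = -286, i.e. α^2 + 56α + 784 = -286, so α^2 + 56α + 1070 = 0. The discriminant of x^2 + 56x + 1070 is (56)^2 - 4·(1070) = 3136 - 4280 = -1144, and 4·(-286) is not a perfect square in Q since -286 is squarefree and ≠ 1. Hence x^2 + 56x + 1070 is irreducible over Q and is the minimal polynomial of α.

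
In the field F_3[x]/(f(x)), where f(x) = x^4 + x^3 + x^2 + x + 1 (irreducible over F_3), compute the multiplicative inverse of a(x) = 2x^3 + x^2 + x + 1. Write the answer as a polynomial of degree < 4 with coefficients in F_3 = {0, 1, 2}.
a(x)^(-1) ≡ 2x^3 + x^2 + 2x + 1 (mod f(x))

Since f is irreducible over F_3, F_3[x]/(f) is a field and a(x) ≠ 0 has an inverse. Apply the extended Euclidean algorithm to f(x) and a(x) in F_3[x]: f(x) = (2x + 1)·a(x) + (x^2 + x);  a(x) = (2x + 2)·(x^2 + x) + (2x + 1);  (x^2 + x) = (2x + 1)·(2x + 1) + (2). The last nonzero remainder is the constant 2 = gcd(f, a) in F_3. Back-substituting through the division chain expresses 2 = s(x)·a(x) + t(x)·f(x) with s(x) ≡ x^3 + 2x^2 + x + 2 (mod f), so (x^3 + 2x^2 + x + 2)·a(x) ≡ 2 (mod f). Multiplying by 2^(-1) ≡ 2 in F_3 gives a(x)^(-1) ≡ 2·(x^3 + 2x^2 + x + 2) ≡ 2x^3 + x^2 + 2x + 1 (mod f). Check: (2x^3 + x^2 + x + 1)·(2x^3 + x^2 + 2x + 1) = x^6 + x^5 + x^4 + x^3 + x^2 + 1 ≡ 1 (mod x^4 + x^3 + x^2 + x + 1).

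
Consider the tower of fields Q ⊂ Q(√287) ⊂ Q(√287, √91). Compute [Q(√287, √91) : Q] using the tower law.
[Q(√287, √91) : Q] = 4

[Q(√287):Q] = 2 (min poly x^2 - 287, irreducible since 287 is squarefree > 1). For the top step, suppose √91 ∈ Q(√287), say √91 = c + d√287 with c, d ∈ Q. Squaring: 91 = c^2 + 287d^2 + 2cd√287. Since √287 ∉ Q this forces 2cd = 0. If d = 0 then √91 = c ∈ Q, contradicting 91 squarefree > 1. If c = 0 then 91 = 287d^2, so 287·91 = (287d)^2 is a perfect square in Q — but 287·91 = 26117 is not a perfect square (since 287 and 91 are distinct squarefree integers). Contradiction. Hence √91 ∉ Q(√287), so x^2 - 91 stays irreducible over Q(√287) and [Q(√287, √91) : Q(√287)] = 2. By the tower law, [Q(√287, √91) : Q] = 2 · 2 = 4.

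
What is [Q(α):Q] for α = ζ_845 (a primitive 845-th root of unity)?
[Q(α):Q] = 624

The minimal polynomial of ζ_845 over Q is the 845-th cyclotomic polynomial Φ_845(x), which is irreducible over Q and has degree φ(845) = 624. Hence [Q(α):Q] = φ(845) = 624.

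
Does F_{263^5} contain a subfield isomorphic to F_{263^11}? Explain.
No: F_{263^11} is not a subfield of F_{263^5}

F_{p^m} embeds in F_{p^n} iff m | n. Here 11 ∤ 5 (since 5 = 0·11 + 5 with remainder 5 ≠ 0), so F_{263^11} is not a subfield of F_{263^5}. Equivalently: if it were, the tower law would give 11 = [F_{263^11}:F_263] dividing [F_{263^5}:F_263] = 5, contradiction.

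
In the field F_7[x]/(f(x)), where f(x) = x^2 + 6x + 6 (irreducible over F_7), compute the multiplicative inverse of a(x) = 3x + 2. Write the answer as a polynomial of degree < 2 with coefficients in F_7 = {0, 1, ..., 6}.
a(x)^(-1) ≡ 4x + 5 (mod f(x))

Since f is irreducible over F_7, F_7[x]/(f) is a field and a(x) ≠ 0 has an inverse. Apply the extended Euclidean algorithm to f(x) and a(x) in F_7[x]: f(x) = (5x + 1)·a(x) + (4). The last nonzero remainder is the constant 4 = gcd(f, a) in F_7. Back-substituting through the division chain expresses 4 = s(x)·a(x) + t(x)·f(x) with s(x) ≡ 2x + 6 (mod f), so (2x + 6)·a(x) ≡ 4 (mod f). Multiplying by 4^(-1) ≡ 2 in F_7 gives a(x)^(-1) ≡ 2·(2x + 6) ≡ 4x + 5 (mod f). Check: (3x + 2)·(4x + 5) = 5x^2 + 2x + 3 ≡ 1 (mod x^2 + 6x + 6).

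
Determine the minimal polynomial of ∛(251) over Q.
m_α(x) = x^3 - 251

α satisfies α^3 = 251, so x^3 - 251 annihilates α. By the rational root test, a rational root p/q (in lowest terms) of x^3 - 251 would satisfy p^3 = 251 q^3, forcing q = 1 and p^3 = 251; but 251 is not a perfect cube, contradiction. A monic cubic over Q with no rational root is irreducible (any nontrivial factorization would include a linear factor). Hence x^3 - 251 is the minimal polynomial of α, and in particular [Q(α):Q] = 3.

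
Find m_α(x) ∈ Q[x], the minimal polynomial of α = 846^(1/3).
m_α(x) = x^3 - 846

α satisfies α^3 = 846, so x^3 - 846 annihilates α. By the rational root test, a rational root p/q (in lowest terms) of x^3 - 846 would satisfy p^3 = 846 q^3, forcing q = 1 and p^3 = 846; but 846 is not a perfect cube, contradiction. A monic cubic over Q with no rational root is irreducible (any nontrivial factorization would include a linear factor). Hence x^3 - 846 is the minimal polynomial of α, and in particular [Q(α):Q] = 3.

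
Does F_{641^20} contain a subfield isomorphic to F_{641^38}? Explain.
No: F_{641^38} is not a subfield of F_{641^20}

F_{p^m} embeds in F_{p^n} iff m | n. Here 38 ∤ 20 (since 20 = 0·38 + 20 with remainder 20 ≠ 0), so F_{641^38} is not a subfield of F_{641^20}. Equivalently: if it were, the tower law would give 38 = [F_{641^38}:F_641] dividing [F_{641^20}:F_641] = 20, contradiction.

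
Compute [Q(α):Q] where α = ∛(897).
[Q(α):Q] = 3

The minimal polynomial of α is x^3 - 897, irreducible over Q since 897 is not a perfect cube (so x^3 - 897 has no rational root). Hence [Q(α):Q] = deg(m_α) = 3.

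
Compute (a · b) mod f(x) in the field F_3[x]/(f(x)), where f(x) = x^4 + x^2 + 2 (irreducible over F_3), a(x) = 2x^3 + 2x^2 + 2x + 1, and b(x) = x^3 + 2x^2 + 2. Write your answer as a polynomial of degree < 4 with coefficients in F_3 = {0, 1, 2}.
a · b ≡ x^2 + x (mod f(x))

Multiply in F_3[x]: a(x)·b(x) = (2x^3 + 2x^2 + 2x + 1)·(x^3 + 2x^2 + 2) = 2x^6 + x + 2. This has degree ≥ 4, so divide by f(x) over F_3: 2x^6 + x + 2 = (2x^2 + 1)·(x^4 + x^2 + 2) + (x^2 + x). Hence a·b ≡ x^2 + x (mod f). (F_3[x]/(f) is a field with 3^4 = 81 elements since f is irreducible of degree 4.)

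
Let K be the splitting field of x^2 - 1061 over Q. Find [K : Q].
[K : Q] = 2

f(x) = x^2 - 1061 factors as (x - √1061)(x + √1061). The splitting field is K = Q(√1061). Since 1061 is squarefree and > 1, it is not a perfect square, so x^2 - 1061 is irreducible over Q and [Q(√1061) : Q] = 2. Hence [K : Q] = 2.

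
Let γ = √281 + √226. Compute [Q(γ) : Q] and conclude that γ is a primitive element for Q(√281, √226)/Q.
[Q(γ) : Q] = 4 (equivalently, Q(γ) = Q(√281, √226))

Obviously Q(γ) ⊆ Q(√281, √226), and [Q(√281, √226):Q] = 4 (since 281, 226 are distinct squarefree integers > 1 with 63506 not a perfect square). To show equality we compute the minimal polynomial of γ. From γ = √281 + √226: γ^2 = 281 + 2√(63506) + 226 = 507 + 2√(63506), so γ^2 - 507 = 2√(63506); squaring, (γ^2 - 507)^2 = 4·63506, i.e. γ^4 - 1014γ^2 + 257049 - 254024 = 0, i.e. γ^4 - 1014γ^2 + 3025 = 0. So γ is a root of x^4 - 1014x^2 + 3025. This polynomial is irreducible over Q: it has no rational root (each ±√281 ± √226 is irrational), and any factorization into two quadratics over Q would force √(63506) ∈ Q (pairing opposite roots) or √281, √226 ∈ Q (other pairings), all impossible. Hence [Q(γ):Q] = 4 = [Q(√281, √226):Q], so Q(γ) = Q(√281, √226).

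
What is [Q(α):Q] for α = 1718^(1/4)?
[Q(α):Q] = 4

α is a root of x^4 - 1718. By Eisenstein's criterion at the prime p = 2 (which divides the constant term 1718 but p^2 = 4 does not, since 1718 is squarefree), x^4 - 1718 is irreducible over Q. Hence [Q(α):Q] = 4.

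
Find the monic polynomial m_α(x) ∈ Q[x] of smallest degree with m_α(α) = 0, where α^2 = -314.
m_α(x) = x^2 + 314

α satisfies α^2 + 314 = 0, so x^2 + 314 annihilates α. Since d = -314 is squarefree and ≠ 1, it is not a perfect square in Q, so x^2 + 314 has no rational root and is therefore irreducible over Q (a degree-2 polynomial over a field is irreducible iff it has no root). Hence m_α(x) = x^2 + 314.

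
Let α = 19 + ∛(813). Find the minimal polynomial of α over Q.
m_α(x) = x^3 - 57x^2 + 1083x - 7672

Set β = α - 19 = ∛(813), so β^3 = 813. Then (α - 19)^3 - 813 = 0, i.e. α is a root of g(x) = (x - 19)^3 - 813 = x^3 - 57x^2 + 1083x - 7672. Since g(x) = h(x - 19) where h(x) = x^3 - 813, and h is irreducible over Q (because 813 is not a perfect cube, so h has no rational root, and a monic cubic with no rational root is irreducible), g is also irreducible (irreducibility is preserved under the substitution x → x - 19). Hence m_α(x) = x^3 - 57x^2 + 1083x - 7672.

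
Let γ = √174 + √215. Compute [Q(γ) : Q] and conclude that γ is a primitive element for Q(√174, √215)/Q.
[Q(γ) : Q] = 4 (equivalently, Q(γ) = Q(√174, √215))

Obviously Q(γ) ⊆ Q(√174, √215), and [Q(√174, √215):Q] = 4 (since 174, 215 are distinct squarefree integers > 1 with 37410 not a perfect square). To show equality we compute the minimal polynomial of γ. From γ = √174 + √215: γ^2 = 174 + 2√(37410) + 215 = 389 + 2√(37410), so γ^2 - 389 = 2√(37410); squaring, (γ^2 - 389)^2 = 4·37410, i.e. γ^4 - 778γ^2 + 151321 - 149640 = 0, i.e. γ^4 - 778γ^2 + 1681 = 0. So γ is a root of x^4 - 778x^2 + 1681. This polynomial is irreducible over Q: it has no rational root (each ±√174 ± √215 is irrational), and any factorization into two quadratics over Q would force √(37410) ∈ Q (pairing opposite roots) or √174, √215 ∈ Q (other pairings), all impossible. Hence [Q(γ):Q] = 4 = [Q(√174, √215):Q], so Q(γ) = Q(√174, √215).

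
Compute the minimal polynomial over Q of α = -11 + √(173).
m_α(x) = x^2 + 22x - 52

From α + 11 = √(173), squaring gives (α + 11)^2 = 173, i.e. α^2 + 22α + 121 = 173, so α^2 + 22α - 52 = 0. The discriminant of x^2 + 22x - 52 is (22)^2 - 4·(-52) = 484 + 208 = 692, and 4·(173) is not a perfect square in Q since 173 is squarefree and ≠ 1. Hence x^2 + 22x - 52 is irreducible over Q and is the minimal polynomial of α.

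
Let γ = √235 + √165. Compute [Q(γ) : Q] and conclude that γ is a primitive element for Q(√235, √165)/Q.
[Q(γ) : Q] = 4 (equivalently, Q(γ) = Q(√235, √165))

Obviously Q(γ) ⊆ Q(√235, √165), and [Q(√235, √165):Q] = 4 (since 235, 165 are distinct squarefree integers > 1 with 38775 not a perfect square). To show equality we compute the minimal polynomial of γ. From γ = √235 + √165: γ^2 = 235 + 2√(38775) + 165 = 400 + 2√(38775), so γ^2 - 400 = 2√(38775); squaring, (γ^2 - 400)^2 = 4·38775, i.e. γ^4 - 800γ^2 + 160000 - 155100 = 0, i.e. γ^4 - 800γ^2 + 4900 = 0. So γ is a root of x^4 - 800x^2 + 4900. This polynomial is irreducible over Q: it has no rational root (each ±√235 ± √165 is irrational), and any factorization into two quadratics over Q would force √(38775) ∈ Q (pairing opposite roots) or √235, √165 ∈ Q (other pairings), all impossible. Hence [Q(γ):Q] = 4 = [Q(√235, √165):Q], so Q(γ) = Q(√235, √165).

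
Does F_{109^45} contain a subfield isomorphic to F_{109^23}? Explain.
No: F_{109^23} is not a subfield of F_{109^45}

F_{p^m} embeds in F_{p^n} iff m | n. Here 23 ∤ 45 (since 45 = 1·23 + 22 with remainder 22 ≠ 0), so F_{109^23} is not a subfield of F_{109^45}. Equivalently: if it were, the tower law would give 23 = [F_{109^23}:F_109] dividing [F_{109^45}:F_109] = 45, contradiction.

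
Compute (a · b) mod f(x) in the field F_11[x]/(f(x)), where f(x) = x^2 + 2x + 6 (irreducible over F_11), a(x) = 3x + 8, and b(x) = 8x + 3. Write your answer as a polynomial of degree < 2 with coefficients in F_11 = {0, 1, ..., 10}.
a · b ≡ 3x + 1 (mod f(x))

Multiply in F_11[x]: a(x)·b(x) = (3x + 8)·(8x + 3) = 2x^2 + 7x + 2. This has degree ≥ 2, so divide by f(x) over F_11: 2x^2 + 7x + 2 = (2)·(x^2 + 2x + 6) + (3x + 1). Hence a·b ≡ 3x + 1 (mod f). (F_11[x]/(f) is a field with 11^2 = 121 elements since f is irreducible of degree 2.)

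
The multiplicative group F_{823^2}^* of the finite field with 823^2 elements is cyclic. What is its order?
|F_{823^2}^*| = 677328

F_{823^2} has 823^2 = 677329 elements; its multiplicative group consists of all nonzero elements, so |F_{823^2}^*| = 677329 - 1 = 677328. (It is cyclic since any finite subgroup of the multiplicative group of a field is cyclic.)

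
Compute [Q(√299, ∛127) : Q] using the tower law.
[Q(√299, ∛127) : Q] = 6

Let L = Q(√299, ∛127). Since Q(√299) ⊂ L and [Q(√299):Q] = 2, the tower law gives 2 | [L:Q]. Likewise Q(∛127) ⊂ L with [Q(∛127):Q] = 3 (because 127 is not a perfect cube), so 3 | [L:Q]. As gcd(2,3) = 1, [L:Q] is divisible by 6. Conversely L is generated over Q by √299 and ∛127, so [L:Q] ≤ 2·3 = 6. Therefore [Q(√299, ∛127) : Q] = 6.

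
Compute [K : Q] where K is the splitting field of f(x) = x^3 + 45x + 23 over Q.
[K : Q] = 6

By the rational root test, any rational root of the monic integer polynomial f(x) = x^3 + 45x + 23 must be an integer dividing the constant term 23, i.e. one of ±{1, 23}. Evaluating: f(1) = 69, f(-1) = -23, f(23) = 13225, f(-23) = -13179; none is 0, so f has no rational root and is therefore irreducible over Q (a cubic with no linear factor over a field is irreducible). For an irreducible cubic, the Galois group is A_3 or S_3 according as the discriminant disc(f) = -4a^3 - 27b^2 = -4·(45)^3 - 27·(23)^2 = -378783 is or is not a square in Q. Here disc(f) = -378783 is not a perfect square in Q, so the Galois group of f over Q is not contained in A_3 and must be all of S_3. The splitting field has degree |S_3| = 6 over Q, so [K : Q] = 6.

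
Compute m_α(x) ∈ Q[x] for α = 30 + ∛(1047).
m_α(x) = x^3 - 90x^2 + 2700x - 28047

Set β = α - 30 = ∛(1047), so β^3 = 1047. Then (α - 30)^3 - 1047 = 0, i.e. α is a root of g(x) = (x - 30)^3 - 1047 = x^3 - 90x^2 + 2700x - 28047. Since g(x) = h(x - 30) where h(x) = x^3 - 1047, and h is irreducible over Q (because 1047 is not a perfect cube, so h has no rational root, and a monic cubic with no rational root is irreducible), g is also irreducible (irreducibility is preserved under the substitution x → x - 30). Hence m_α(x) = x^3 - 90x^2 + 2700x - 28047.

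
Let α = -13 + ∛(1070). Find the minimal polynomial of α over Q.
m_α(x) = x^3 + 39x^2 + 507x + 1127

Set β = α + 13 = ∛(1070), so β^3 = 1070. Then (α + 13)^3 - 1070 = 0, i.e. α is a root of g(x) = (x + 13)^3 - 1070 = x^3 + 39x^2 + 507x + 1127. Since g(x) = h(x + 13) where h(x) = x^3 - 1070, and h is irreducible over Q (because 1070 is not a perfect cube, so h has no rational root, and a monic cubic with no rational root is irreducible), g is also irreducible (irreducibility is preserved under the substitution x → x + 13). Hence m_α(x) = x^3 + 39x^2 + 507x + 1127.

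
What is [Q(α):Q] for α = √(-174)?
[Q(α):Q] = 2

[Q(α):Q] equals the degree of the minimal polynomial of α. Here α^2 = -174 and x^2 + 174 is irreducible (d = -174 is squarefree, ≠ 1, hence not a square), so deg(m_α) = 2. Thus [Q(α):Q] = 2.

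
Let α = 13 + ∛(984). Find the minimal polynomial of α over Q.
m_α(x) = x^3 - 39x^2 + 507x - 3181

Set β = α - 13 = ∛(984), so β^3 = 984. Then (α - 13)^3 - 984 = 0, i.e. α is a root of g(x) = (x - 13)^3 - 984 = x^3 - 39x^2 + 507x - 3181. Since g(x) = h(x - 13) where h(x) = x^3 - 984, and h is irreducible over Q (because 984 is not a perfect cube, so h has no rational root, and a monic cubic with no rational root is irreducible), g is also irreducible (irreducibility is preserved under the substitution x → x - 13). Hence m_α(x) = x^3 - 39x^2 + 507x - 3181.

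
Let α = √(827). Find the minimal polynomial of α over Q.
m_α(x) = x^2 - 827

α satisfies α^2 - 827 = 0, so x^2 - 827 annihilates α. Since d = 827 is squarefree and ≠ 1, it is not a perfect square in Q, so x^2 - 827 has no rational root and is therefore irreducible over Q (a degree-2 polynomial over a field is irreducible iff it has no root). Hence m_α(x) = x^2 - 827.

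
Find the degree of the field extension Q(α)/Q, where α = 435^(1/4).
[Q(α):Q] = 4

α is a root of x^4 - 435. By Eisenstein's criterion at the prime p = 3 (which divides the constant term 435 but p^2 = 9 does not, since 435 is squarefree), x^4 - 435 is irreducible over Q. Hence [Q(α):Q] = 4.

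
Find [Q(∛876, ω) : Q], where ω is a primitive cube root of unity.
[Q(∛876, ω) : Q] = 6

[Q(∛876):Q] = 3 (min poly x^3 - 876, irreducible since 876 is not a perfect cube). [Q(ω):Q] = 2 (min poly x^2 + x + 1). Since Q(∛876) ⊂ R and ω ∉ R, we have ω ∉ Q(∛876), so x^2 + x + 1 remains irreducible over Q(∛876) and [Q(∛876, ω) : Q(∛876)] = 2. By the tower law, [Q(∛876, ω) : Q] = 3 · 2 = 6. (In fact Q(∛876, ω) is the splitting field of x^3 - 876 over Q.)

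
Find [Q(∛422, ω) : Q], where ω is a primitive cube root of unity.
[Q(∛422, ω) : Q] = 6

[Q(∛422):Q] = 3 (min poly x^3 - 422, irreducible since 422 is not a perfect cube). [Q(ω):Q] = 2 (min poly x^2 + x + 1). Since Q(∛422) ⊂ R and ω ∉ R, we have ω ∉ Q(∛422), so x^2 + x + 1 remains irreducible over Q(∛422) and [Q(∛422, ω) : Q(∛422)] = 2. By the tower law, [Q(∛422, ω) : Q] = 3 · 2 = 6. (In fact Q(∛422, ω) is the splitting field of x^3 - 422 over Q.)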